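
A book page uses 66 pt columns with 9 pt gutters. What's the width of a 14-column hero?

Span of 14: 14·66 + 13·9 = 924 + 117 = 1041 pt.

1041 pt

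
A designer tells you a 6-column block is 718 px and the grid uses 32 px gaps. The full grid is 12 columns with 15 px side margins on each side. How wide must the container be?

1498 px

718 − 5·32 = 558; ÷6 gives c = 93 px.
Total width: 2·15 + 12·93 + 11·32 = 1498 px.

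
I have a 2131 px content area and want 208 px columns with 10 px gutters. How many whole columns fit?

k columns need k·208 + (k−1)·10 = k·218 − 10.
k·218 − 10 ≤ 2131 → k ≤ 2141 / 218 ≈ 9.82, so k = 9.

9 columns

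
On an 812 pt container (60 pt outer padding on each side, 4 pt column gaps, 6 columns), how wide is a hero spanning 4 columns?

Subtract both margins: 812 − 2·60 = 692 pt.
692 − 5·4 = 672; ÷6 gives c = 112 pt.
4 columns plus 3 column gaps: 448 + 12 = 460 pt.

460 pt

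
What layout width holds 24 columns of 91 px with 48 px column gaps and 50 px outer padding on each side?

Layout = 2·50 + 24·91 + 23·48 = 100 + 2184 + 1104 = 3388 px.

3388 px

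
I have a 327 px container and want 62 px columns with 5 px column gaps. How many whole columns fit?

4 columns

Each extra column adds 62 + 5 = 67 px.
(327 + 5) / 67 = 4.96, so 4 columns fit.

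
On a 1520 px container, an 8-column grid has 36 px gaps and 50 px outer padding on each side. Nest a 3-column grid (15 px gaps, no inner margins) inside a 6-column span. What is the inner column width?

Inside the margins: 1520 − 100 = 1420 px.
Subtracting 7 gaps of 36 leaves 1168 for 8 columns, so c = 146 px.
Span of 6: 6·146 + 5·36 = 876 + 180 = 1056 px.
1056 − 2·15 = 1026; ÷3 gives d = 342 px.

342 px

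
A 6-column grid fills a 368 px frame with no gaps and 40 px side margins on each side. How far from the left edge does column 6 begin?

Subtract both margins: 368 − 2·40 = 288 px.
6c = 288 → c = 48 px.
Before column 6: the margin + 5 columns + 5 gaps.
Offset = 40 + 5·(48 + 0) = 40 + 240 = 280 px.

280 px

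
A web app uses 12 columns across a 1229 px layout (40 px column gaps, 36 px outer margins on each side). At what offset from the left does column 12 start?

1133.25 px

Inside the margins: 1229 − 72 = 1157 px.
12c + 11·40 = 1157 → 12c = 717 → c = 59.75 px.
Each column+gutter stride is 99.75 px; 11 of them past the 36 px margin is 36 + 1097.25 = 1133.25 px.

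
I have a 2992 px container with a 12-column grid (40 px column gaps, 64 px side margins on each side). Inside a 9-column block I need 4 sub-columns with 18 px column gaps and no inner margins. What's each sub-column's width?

Take off 128 px of margins, leaving 2864 px.
2864 − 11·40 = 2424; ÷12 gives c = 202 px.
9-column span = 9·202 + 8·40 = 2138 px.
4 columns + 3 column gaps: 4d + 3·18 = 2138.
4d = 2138 − 54 = 2084, so d = 521 px.

521 px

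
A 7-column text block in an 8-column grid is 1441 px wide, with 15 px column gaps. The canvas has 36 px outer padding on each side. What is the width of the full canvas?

1441 − 6·15 = 1351; ÷7 gives c = 193 px.
Adding margins, columns and gutters: 72 + 1544 + 105 = 1721 px.

1721 px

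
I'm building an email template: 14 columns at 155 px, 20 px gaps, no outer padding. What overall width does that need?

2430 px

Total width: 14·155 + 13·20 = 2430 px.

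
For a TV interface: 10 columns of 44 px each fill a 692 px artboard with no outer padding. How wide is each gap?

28 px

10·44 + 9g = 692 → 9g = 252 → g = 28 px.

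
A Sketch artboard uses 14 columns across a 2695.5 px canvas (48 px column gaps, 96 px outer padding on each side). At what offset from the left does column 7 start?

1189.5 px

Take off 192 px of margins, leaving 2503.5 px.
2503.5 − 13·48 = 1879.5; ÷14 gives c = 134.25 px.
Column 7 starts at margin + 6·(column + gutter) = 96 + 6·182.25 = 1189.5 px.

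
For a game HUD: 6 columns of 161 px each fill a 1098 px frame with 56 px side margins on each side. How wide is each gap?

4 px

Subtract both margins: 1098 − 2·56 = 986 px.
6·161 + 5g = 986 → 5g = 20 → g = 4 px.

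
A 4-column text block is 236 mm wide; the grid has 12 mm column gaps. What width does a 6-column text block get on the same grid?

4 columns + 3 column gaps: 4c + 3·12 = 236.
4c = 236 − 36 = 200, so c = 50 mm.
6-column span = 6·50 + 5·12 = 360 mm.

360 mm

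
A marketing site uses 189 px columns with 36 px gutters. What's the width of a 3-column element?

639 px

3-column span = 3·189 + 2·36 = 639 px.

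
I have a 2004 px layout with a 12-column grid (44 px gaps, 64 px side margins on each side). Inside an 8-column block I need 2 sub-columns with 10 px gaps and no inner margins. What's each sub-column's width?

Outer content = 2004 − 2·64 = 1876 px.
12 columns + 11 gaps: 12c + 11·44 = 1876.
12c = 1876 − 484 = 1392, so c = 116 px.
8 columns plus 7 gaps: 928 + 308 = 1236 px.
Subtracting 1 gap of 10 leaves 1226 for 2 columns, so d = 613 px.

613 px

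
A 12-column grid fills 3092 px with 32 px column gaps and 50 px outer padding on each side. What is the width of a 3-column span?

Subtract both margins: 3092 − 2·50 = 2992 px.
12c + 11·32 = 2992 → 12c = 2640 → c = 220 px.
Span of 3: 3·220 + 2·32 = 660 + 64 = 724 px.

724 px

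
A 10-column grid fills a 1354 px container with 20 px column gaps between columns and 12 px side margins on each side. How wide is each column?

Subtract both margins: 1354 − 2·12 = 1330 px.
Subtracting 9 column gaps of 20 leaves 1150 for 10 columns, so c = 115 px.

115 px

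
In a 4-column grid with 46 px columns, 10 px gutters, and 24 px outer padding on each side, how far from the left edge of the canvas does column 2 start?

80 px

Each column+gutter stride is 56 px; 1 of them past the 24 px margin is 24 + 56 = 80 px.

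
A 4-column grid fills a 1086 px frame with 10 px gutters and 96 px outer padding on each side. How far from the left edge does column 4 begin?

774 px

Subtract both margins: 1086 − 2·96 = 894 px.
4c + 3·10 = 894 → 4c = 864 → c = 216 px.
Column 4 starts at margin + 3·(column + gutter) = 96 + 3·226 = 774 px.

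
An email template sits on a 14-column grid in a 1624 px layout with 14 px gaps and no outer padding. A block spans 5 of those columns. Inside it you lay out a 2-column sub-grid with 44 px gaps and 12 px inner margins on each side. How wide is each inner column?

251.5 px

1624 − 13·14 = 1442; ÷14 gives c = 103 px.
5 columns plus 4 gaps: 515 + 56 = 571 px.
Inner content = 571 − 2·12 = 547 px.
547 − 1·44 = 503; ÷2 gives d = 251.5 px.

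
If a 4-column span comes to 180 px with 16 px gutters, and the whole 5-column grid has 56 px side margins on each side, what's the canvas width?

341 px

4 columns + 3 gutters: 4c + 3·16 = 180.
4c = 180 − 48 = 132, so c = 33 px.
Canvas = 2·56 + 5·33 + 4·16 = 112 + 165 + 64 = 341 px.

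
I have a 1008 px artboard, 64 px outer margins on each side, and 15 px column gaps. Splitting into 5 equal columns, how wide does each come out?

Inside the margins: 1008 − 128 = 880 px.
5c + 4·15 = 880 → 5c = 820 → c = 164 px.

164 px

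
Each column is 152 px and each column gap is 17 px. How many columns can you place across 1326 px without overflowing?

7 columns

k columns need k·152 + (k−1)·17 = k·169 − 17.
k·169 − 17 ≤ 1326 → k ≤ 1343 / 169 ≈ 7.95, so k = 7.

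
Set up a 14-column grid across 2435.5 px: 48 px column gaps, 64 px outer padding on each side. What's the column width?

120.25 px

Content width = 2435.5 − 2·64 = 2307.5 px.
14c + 13·48 = 2307.5 → 14c = 1683.5 → c = 120.25 px.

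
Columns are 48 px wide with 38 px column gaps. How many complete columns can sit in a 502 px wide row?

Each extra column adds 48 + 38 = 86 px.
(502 + 38) / 86 = 6.28, so 6 columns fit.

6 columns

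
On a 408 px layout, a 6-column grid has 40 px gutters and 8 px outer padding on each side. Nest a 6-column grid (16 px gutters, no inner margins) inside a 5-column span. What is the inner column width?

40 px

Inside the margins: 408 − 16 = 392 px.
Subtracting 5 gutters of 40 leaves 192 for 6 columns, so c = 32 px.
Span of 5: 5·32 + 4·40 = 160 + 160 = 320 px.
Subtracting 5 gutters of 16 leaves 240 for 6 columns, so d = 40 px.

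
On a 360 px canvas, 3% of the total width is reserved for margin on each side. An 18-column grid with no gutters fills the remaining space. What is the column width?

18.8 px

Each margin = 3% of 360 = 10.8 px; content = 360 − 2·10.8 = 338.4 px.
With no gutters, each column is 338.4/18 = 18.8 px.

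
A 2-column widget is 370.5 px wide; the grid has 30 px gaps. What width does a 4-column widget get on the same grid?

771 px

Subtracting 1 gap of 30 leaves 340.5 for 2 columns, so c = 170.25 px.
4 columns plus 3 gaps: 681 + 90 = 771 px.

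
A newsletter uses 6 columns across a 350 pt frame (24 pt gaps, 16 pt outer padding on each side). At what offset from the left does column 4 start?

Subtract both margins: 350 − 2·16 = 318 pt.
6 columns + 5 gaps: 6c + 5·24 = 318.
6c = 318 − 120 = 198, so c = 33 pt.
Each column+gutter stride is 57 pt; 3 of them past the 16 pt margin is 16 + 171 = 187 pt.

187 pt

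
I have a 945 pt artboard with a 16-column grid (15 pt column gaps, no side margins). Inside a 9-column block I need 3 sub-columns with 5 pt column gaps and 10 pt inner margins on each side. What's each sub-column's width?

165 pt

16 columns + 15 column gaps: 16c + 15·15 = 945.
16c = 945 − 225 = 720, so c = 45 pt.
9 columns plus 8 column gaps: 405 + 120 = 525 pt.
Inner content = 525 − 2·10 = 505 pt.
3d + 2·5 = 505 → 3d = 495 → d = 165 pt.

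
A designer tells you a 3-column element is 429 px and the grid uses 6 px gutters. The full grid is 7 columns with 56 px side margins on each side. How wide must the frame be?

1121 px

429 − 2·6 = 417; ÷3 gives c = 139 px.
Adding margins, columns and gutters: 112 + 973 + 36 = 1121 px.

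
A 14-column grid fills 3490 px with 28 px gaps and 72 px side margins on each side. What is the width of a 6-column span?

1418 px

Take off 144 px of margins, leaving 3346 px.
14 columns + 13 gaps: 14c + 13·28 = 3346.
14c = 3346 − 364 = 2982, so c = 213 px.
Span of 6: 6·213 + 5·28 = 1278 + 140 = 1418 px.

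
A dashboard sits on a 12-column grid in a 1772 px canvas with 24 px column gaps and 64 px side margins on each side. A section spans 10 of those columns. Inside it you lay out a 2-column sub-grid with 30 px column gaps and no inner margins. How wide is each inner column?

Outer content = 1772 − 2·64 = 1644 px.
12 columns + 11 column gaps: 12c + 11·24 = 1644.
12c = 1644 − 264 = 1380, so c = 115 px.
10 columns plus 9 column gaps: 1150 + 216 = 1366 px.
Subtracting 1 column gap of 30 leaves 1336 for 2 columns, so d = 668 px.

668 px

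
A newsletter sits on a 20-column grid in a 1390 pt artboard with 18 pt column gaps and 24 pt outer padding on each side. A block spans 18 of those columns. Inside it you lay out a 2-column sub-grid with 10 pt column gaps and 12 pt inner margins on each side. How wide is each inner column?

Subtract both margins: 1390 − 2·24 = 1342 pt.
20c + 19·18 = 1342 → 20c = 1000 → c = 50 pt.
18-column span = 18·50 + 17·18 = 1206 pt.
Inner content = 1206 − 2·12 = 1182 pt.
Subtracting 1 column gap of 10 leaves 1172 for 2 columns, so d = 586 pt.

586 pt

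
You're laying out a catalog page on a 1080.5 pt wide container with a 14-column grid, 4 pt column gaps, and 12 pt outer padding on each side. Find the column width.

Subtract both margins: 1080.5 − 2·12 = 1056.5 pt.
1056.5 − 13·4 = 1004.5; ÷14 gives c = 71.75 pt.

71.75 pt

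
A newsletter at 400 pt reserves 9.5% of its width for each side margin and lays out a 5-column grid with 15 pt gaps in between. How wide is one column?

52.8 pt

Margins: 9.5% × 400 = 38 pt each, so content = 400 − 76 = 324 pt.
5 columns + 4 gaps: 5c + 4·15 = 324.
5c = 324 − 60 = 264, so c = 52.8 pt.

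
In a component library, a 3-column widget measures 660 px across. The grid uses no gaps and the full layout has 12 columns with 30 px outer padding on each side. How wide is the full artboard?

660 / 3 = 220 px per column.
Summing: 60 + 2640 = 2700 px.

2700 px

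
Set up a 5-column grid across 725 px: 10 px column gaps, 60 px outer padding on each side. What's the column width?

113 px

Subtract both margins: 725 − 2·60 = 605 px.
Subtracting 4 column gaps of 10 leaves 565 for 5 columns, so c = 113 px.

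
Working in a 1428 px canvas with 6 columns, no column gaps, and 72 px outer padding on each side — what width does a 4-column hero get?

Subtract both margins: 1428 − 2·72 = 1284 px.
1284 / 6 = 214 px per column.
With no column gaps, 4 columns span 4·214 = 856 px.

856 px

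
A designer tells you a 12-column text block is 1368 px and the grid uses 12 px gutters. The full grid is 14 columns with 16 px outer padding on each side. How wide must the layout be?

Subtracting 11 gutters of 12 leaves 1236 for 12 columns, so c = 103 px.
Layout = 2·16 + 14·103 + 13·12 = 32 + 1442 + 156 = 1630 px.

1630 px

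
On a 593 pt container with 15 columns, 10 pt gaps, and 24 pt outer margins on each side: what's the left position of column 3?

98 pt

Content = 593 − 2·24 = 545 pt.
15c + 14·10 = 545 → 15c = 405 → c = 27 pt.
Each column+gutter stride is 37 pt; 2 of them past the 24 pt margin is 24 + 74 = 98 pt.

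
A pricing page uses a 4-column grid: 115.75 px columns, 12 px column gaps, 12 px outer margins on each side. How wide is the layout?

Adding margins, columns and gutters: 24 + 463 + 36 = 523 px.

523 px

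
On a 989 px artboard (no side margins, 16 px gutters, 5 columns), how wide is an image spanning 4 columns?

788 px

5 columns + 4 gutters: 5c + 4·16 = 989.
5c = 989 − 64 = 925, so c = 185 px.
4 columns plus 3 gutters: 740 + 48 = 788 px.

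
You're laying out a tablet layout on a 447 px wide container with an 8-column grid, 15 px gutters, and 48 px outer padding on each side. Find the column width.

30.75 px

Content width = 447 − 2·48 = 351 px.
8 columns + 7 gutters: 8c + 7·15 = 351.
8c = 351 − 105 = 246, so c = 30.75 px.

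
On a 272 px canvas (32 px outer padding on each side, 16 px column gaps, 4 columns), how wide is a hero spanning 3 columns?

152 px

Subtract both margins: 272 − 2·32 = 208 px.
208 − 3·16 = 160; ÷4 gives c = 40 px.
3 columns plus 2 column gaps: 120 + 32 = 152 px.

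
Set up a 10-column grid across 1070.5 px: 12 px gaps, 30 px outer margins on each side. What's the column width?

90.25 px

Inside the margins: 1070.5 − 60 = 1010.5 px.
Subtracting 9 gaps of 12 leaves 902.5 for 10 columns, so c = 90.25 px.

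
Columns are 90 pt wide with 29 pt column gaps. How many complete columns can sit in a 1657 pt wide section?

14 columns

14 columns: 14·90 + 13·29 = 1637 pt ≤ 1657.
15 columns: 1756 pt > 1657. So 14.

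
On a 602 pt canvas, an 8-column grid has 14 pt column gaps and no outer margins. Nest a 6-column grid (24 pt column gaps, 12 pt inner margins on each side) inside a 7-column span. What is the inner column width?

63.5 pt

Subtracting 7 column gaps of 14 leaves 504 for 8 columns, so c = 63 pt.
Span of 7: 7·63 + 6·14 = 441 + 84 = 525 pt.
Inner content = 525 − 2·12 = 501 pt.
6d + 5·24 = 501 → 6d = 381 → d = 63.5 pt.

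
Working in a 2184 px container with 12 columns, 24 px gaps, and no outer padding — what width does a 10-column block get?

1816 px

12c + 11·24 = 2184 → 12c = 1920 → c = 160 px.
10-column span = 10·160 + 9·24 = 1816 px.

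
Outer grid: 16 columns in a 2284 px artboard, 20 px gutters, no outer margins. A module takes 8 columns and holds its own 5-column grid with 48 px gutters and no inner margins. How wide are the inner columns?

16c + 15·20 = 2284 → 16c = 1984 → c = 124 px.
8-column span = 8·124 + 7·20 = 1132 px.
1132 − 4·48 = 940; ÷5 gives d = 188 px.

188 px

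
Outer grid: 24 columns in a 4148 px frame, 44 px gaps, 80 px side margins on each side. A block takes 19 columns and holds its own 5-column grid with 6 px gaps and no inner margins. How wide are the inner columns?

Outer content = 4148 − 2·80 = 3988 px.
Subtracting 23 gaps of 44 leaves 2976 for 24 columns, so c = 124 px.
19 columns plus 18 gaps: 2356 + 792 = 3148 px.
5d + 4·6 = 3148 → 5d = 3124 → d = 624.8 px.

624.8 px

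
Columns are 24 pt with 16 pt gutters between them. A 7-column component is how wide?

Span of 7: 7·24 + 6·16 = 168 + 96 = 264 pt.

264 pt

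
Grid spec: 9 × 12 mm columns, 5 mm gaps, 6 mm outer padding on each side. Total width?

160 mm

Total width: 2·6 + 9·12 + 8·5 = 160 mm.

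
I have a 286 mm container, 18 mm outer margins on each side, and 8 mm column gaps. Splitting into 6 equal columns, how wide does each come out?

Content width = 286 − 2·18 = 250 mm.
6 columns + 5 column gaps: 6c + 5·8 = 250.
6c = 250 − 40 = 210, so c = 35 mm.

35 mm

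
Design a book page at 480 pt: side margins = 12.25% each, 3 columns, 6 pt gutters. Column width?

116.8 pt

480 × (1 − 2·12.25%) = 480 × 75.5% = 362.4 pt for the columns.
3 columns + 2 gutters: 3c + 2·6 = 362.4.
3c = 362.4 − 12 = 350.4, so c = 116.8 pt.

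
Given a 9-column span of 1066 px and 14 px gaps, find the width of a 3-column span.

9c + 8·14 = 1066 → 9c = 954 → c = 106 px.
3-column span = 3·106 + 2·14 = 346 px.

346 px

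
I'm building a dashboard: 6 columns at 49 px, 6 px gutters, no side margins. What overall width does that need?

Total width: 6·49 + 5·6 = 324 px.

324 px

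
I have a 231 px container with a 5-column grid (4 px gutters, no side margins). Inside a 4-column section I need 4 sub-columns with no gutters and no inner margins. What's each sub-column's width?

5c + 4·4 = 231 → 5c = 215 → c = 43 px.
Span of 4: 4·43 + 3·4 = 172 + 12 = 184 px.
184 / 4 = 46 px per column.

46 px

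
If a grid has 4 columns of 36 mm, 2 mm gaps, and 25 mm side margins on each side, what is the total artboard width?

200 mm

Total width: 2·25 + 4·36 + 3·2 = 200 mm.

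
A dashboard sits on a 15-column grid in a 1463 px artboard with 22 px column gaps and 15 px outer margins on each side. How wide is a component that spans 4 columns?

Take off 30 px of margins, leaving 1433 px.
15c + 14·22 = 1433 → 15c = 1125 → c = 75 px.
4-column span = 4·75 + 3·22 = 366 px.

366 px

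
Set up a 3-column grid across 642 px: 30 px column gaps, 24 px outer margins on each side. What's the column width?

Content width = 642 − 2·24 = 594 px.
Subtracting 2 column gaps of 30 leaves 534 for 3 columns, so c = 178 px.

178 px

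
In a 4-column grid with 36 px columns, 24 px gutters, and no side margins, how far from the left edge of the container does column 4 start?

Before column 4: 3 columns + 3 gutters.
Offset = 3·(36 + 24) = 3·60 = 180 px.

180 px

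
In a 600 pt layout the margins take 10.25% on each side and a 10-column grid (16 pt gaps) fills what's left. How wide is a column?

Each margin = 10.25% of 600 = 61.5 pt; content = 600 − 2·61.5 = 477 pt.
10 columns + 9 gaps: 10c + 9·16 = 477.
10c = 477 − 144 = 333, so c = 33.3 pt.

33.3 pt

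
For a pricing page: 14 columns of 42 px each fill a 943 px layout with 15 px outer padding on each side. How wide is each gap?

Content width = 943 − 2·15 = 913 px.
Columns use 588 px, leaving 325 px across 13 gaps = 25 px each.

25 px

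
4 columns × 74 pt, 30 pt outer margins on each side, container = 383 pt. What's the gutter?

Take off 60 pt of margins, leaving 323 pt.
4 columns take 4·74 = 296 pt; remaining 27 splits into 3 gutters.
g = 27 / 3 = 9 pt.

9 pt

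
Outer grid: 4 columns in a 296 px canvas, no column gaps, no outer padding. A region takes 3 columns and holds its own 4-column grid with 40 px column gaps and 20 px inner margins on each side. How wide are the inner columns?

4c = 296 → c = 74 px.
With no column gaps, 3 columns span 3·74 = 222 px.
Inner content = 222 − 2·20 = 182 px.
Subtracting 3 column gaps of 40 leaves 62 for 4 columns, so d = 15.5 px.

15.5 px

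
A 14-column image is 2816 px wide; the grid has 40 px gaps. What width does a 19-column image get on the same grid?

Subtracting 13 gaps of 40 leaves 2296 for 14 columns, so c = 164 px.
19 columns plus 18 gaps: 3116 + 720 = 3836 px.

3836 px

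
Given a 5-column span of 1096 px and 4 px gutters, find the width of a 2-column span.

436 px

5 columns + 4 gutters: 5c + 4·4 = 1096.
5c = 1096 − 16 = 1080, so c = 216 px.
2 columns plus 1 gutter: 432 + 4 = 436 px.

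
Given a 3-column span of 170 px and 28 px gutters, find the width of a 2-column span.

104 px

170 − 2·28 = 114; ÷3 gives c = 38 px.
2 columns plus 1 gutter: 76 + 28 = 104 px.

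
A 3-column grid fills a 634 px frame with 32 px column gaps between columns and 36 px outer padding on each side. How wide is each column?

166 px

Content width = 634 − 2·36 = 562 px.
3c + 2·32 = 562 → 3c = 498 → c = 166 px.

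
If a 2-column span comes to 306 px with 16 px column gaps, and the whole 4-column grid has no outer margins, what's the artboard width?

628 px

2c + 1·16 = 306 → 2c = 290 → c = 145 px.
Artboard = 4·145 + 3·16 = 580 + 48 = 628 px.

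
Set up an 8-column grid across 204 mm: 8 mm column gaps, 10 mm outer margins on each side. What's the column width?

16 mm

Subtract both margins: 204 − 2·10 = 184 mm.
8c + 7·8 = 184 → 8c = 128 → c = 16 mm.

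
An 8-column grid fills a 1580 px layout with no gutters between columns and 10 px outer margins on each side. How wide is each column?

Take off 20 px of margins, leaving 1560 px.
1560 / 8 = 195 px per column.

195 px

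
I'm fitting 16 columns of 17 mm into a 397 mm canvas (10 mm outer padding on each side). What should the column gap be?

Inside the margins: 397 − 20 = 377 mm.
16·17 + 15g = 377 → 15g = 105 → g = 7 mm.

7 mm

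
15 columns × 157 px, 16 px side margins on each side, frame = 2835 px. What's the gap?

Inside the margins: 2835 − 32 = 2803 px.
15 columns take 15·157 = 2355 px; remaining 448 splits into 14 gaps.
g = 448 / 14 = 32 px.

32 px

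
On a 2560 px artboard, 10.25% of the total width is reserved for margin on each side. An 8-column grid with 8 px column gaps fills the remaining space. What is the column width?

Margins: 10.25% × 2560 = 262.4 px each, so content = 2560 − 524.8 = 2035.2 px.
8c + 7·8 = 2035.2 → 8c = 1979.2 → c = 247.4 px.

247.4 px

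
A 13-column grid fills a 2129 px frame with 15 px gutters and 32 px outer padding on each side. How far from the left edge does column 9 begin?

Subtract both margins: 2129 − 2·32 = 2065 px.
Subtracting 12 gutters of 15 leaves 1885 for 13 columns, so c = 145 px.
Column 9 starts at margin + 8·(column + gutter) = 32 + 8·160 = 1312 px.

1312 px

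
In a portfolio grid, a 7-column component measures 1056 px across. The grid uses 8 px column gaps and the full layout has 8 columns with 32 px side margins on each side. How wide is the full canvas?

1056 − 6·8 = 1008; ÷7 gives c = 144 px.
Total width: 2·32 + 8·144 + 7·8 = 1272 px.

1272 px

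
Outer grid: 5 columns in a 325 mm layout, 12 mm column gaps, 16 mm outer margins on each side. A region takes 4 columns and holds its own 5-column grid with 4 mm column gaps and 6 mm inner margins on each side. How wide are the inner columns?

Inside the margins: 325 − 32 = 293 mm.
5c + 4·12 = 293 → 5c = 245 → c = 49 mm.
4-column span = 4·49 + 3·12 = 232 mm.
Inner content = 232 − 2·6 = 220 mm.
220 − 4·4 = 204; ÷5 gives d = 40.8 mm.

40.8 mm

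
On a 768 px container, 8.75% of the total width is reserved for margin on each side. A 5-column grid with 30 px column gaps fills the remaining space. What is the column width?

102.72 px

Margins: 8.75% × 768 = 67.2 px each, so content = 768 − 134.4 = 633.6 px.
5 columns + 4 column gaps: 5c + 4·30 = 633.6.
5c = 633.6 − 120 = 513.6, so c = 102.72 px.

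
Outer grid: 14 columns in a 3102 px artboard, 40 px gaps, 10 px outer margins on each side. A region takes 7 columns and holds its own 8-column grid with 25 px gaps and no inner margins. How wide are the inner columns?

Take off 20 px of margins, leaving 3082 px.
14 columns + 13 gaps: 14c + 13·40 = 3082.
14c = 3082 − 520 = 2562, so c = 183 px.
7-column span = 7·183 + 6·40 = 1521 px.
8 columns + 7 gaps: 8d + 7·25 = 1521.
8d = 1521 − 175 = 1346, so d = 168.25 px.

168.25 px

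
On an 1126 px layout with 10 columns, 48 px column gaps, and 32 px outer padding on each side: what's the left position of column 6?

587 px

Content = 1126 − 2·32 = 1062 px.
10c + 9·48 = 1062 → 10c = 630 → c = 63 px.
Column 6 starts at margin + 5·(column + gutter) = 32 + 5·111 = 587 px.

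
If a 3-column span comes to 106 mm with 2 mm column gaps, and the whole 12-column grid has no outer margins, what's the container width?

430 mm

106 − 2·2 = 102; ÷3 gives c = 34 mm.
Container = 12·34 + 11·2 = 408 + 22 = 430 mm.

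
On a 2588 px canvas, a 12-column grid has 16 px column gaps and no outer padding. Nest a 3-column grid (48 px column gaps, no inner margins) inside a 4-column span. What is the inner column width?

252 px

2588 − 11·16 = 2412; ÷12 gives c = 201 px.
Span of 4: 4·201 + 3·16 = 804 + 48 = 852 px.
852 − 2·48 = 756; ÷3 gives d = 252 px.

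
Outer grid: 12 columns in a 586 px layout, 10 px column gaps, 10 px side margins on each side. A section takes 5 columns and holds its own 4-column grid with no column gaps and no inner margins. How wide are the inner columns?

57.5 px

Take off 20 px of margins, leaving 566 px.
12c + 11·10 = 566 → 12c = 456 → c = 38 px.
5-column span = 5·38 + 4·10 = 230 px.
4d = 230 → d = 57.5 px.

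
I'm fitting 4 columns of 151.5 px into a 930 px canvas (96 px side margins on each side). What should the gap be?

44 px

Subtract both margins: 930 − 2·96 = 738 px.
4·151.5 + 3g = 738 → 3g = 132 → g = 44 px.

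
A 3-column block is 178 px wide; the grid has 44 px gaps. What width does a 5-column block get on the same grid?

Subtracting 2 gaps of 44 leaves 90 for 3 columns, so c = 30 px.
Span of 5: 5·30 + 4·44 = 150 + 176 = 326 px.

326 px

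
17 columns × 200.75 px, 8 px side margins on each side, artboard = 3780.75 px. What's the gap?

Inside the margins: 3780.75 − 16 = 3764.75 px.
Columns use 3412.75 px, leaving 352 px across 16 gaps = 22 px each.

22 px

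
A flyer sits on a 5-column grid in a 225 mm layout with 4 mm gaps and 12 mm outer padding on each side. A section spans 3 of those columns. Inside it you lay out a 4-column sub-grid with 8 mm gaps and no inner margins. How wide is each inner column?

23.75 mm

Subtract both margins: 225 − 2·12 = 201 mm.
201 − 4·4 = 185; ÷5 gives c = 37 mm.
Span of 3: 3·37 + 2·4 = 111 + 8 = 119 mm.
119 − 3·8 = 95; ÷4 gives d = 23.75 mm.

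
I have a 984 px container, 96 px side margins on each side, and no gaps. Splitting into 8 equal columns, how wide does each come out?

Take off 192 px of margins, leaving 792 px.
8c = 792 → c = 99 px.

99 px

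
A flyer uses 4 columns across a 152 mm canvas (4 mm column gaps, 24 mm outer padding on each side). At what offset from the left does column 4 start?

105 mm

Content = 152 − 2·24 = 104 mm.
104 − 3·4 = 92; ÷4 gives c = 23 mm.
Before column 4: the margin + 3 columns + 3 column gaps.
Offset = 24 + 3·(23 + 4) = 24 + 81 = 105 mm.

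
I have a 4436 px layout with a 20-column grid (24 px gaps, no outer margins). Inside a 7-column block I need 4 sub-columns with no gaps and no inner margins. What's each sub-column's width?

384.25 px

20 columns + 19 gaps: 20c + 19·24 = 4436.
20c = 4436 − 456 = 3980, so c = 199 px.
7 columns plus 6 gaps: 1393 + 144 = 1537 px.
1537 / 4 = 384.25 px per column.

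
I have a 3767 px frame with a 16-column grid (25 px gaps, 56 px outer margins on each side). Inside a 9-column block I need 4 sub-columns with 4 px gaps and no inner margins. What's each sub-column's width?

508.25 px

Subtract both margins: 3767 − 2·56 = 3655 px.
16c + 15·25 = 3655 → 16c = 3280 → c = 205 px.
9-column span = 9·205 + 8·25 = 2045 px.
2045 − 3·4 = 2033; ÷4 gives d = 508.25 px.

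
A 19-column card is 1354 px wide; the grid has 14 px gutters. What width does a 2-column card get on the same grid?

130 px

19c + 18·14 = 1354 → 19c = 1102 → c = 58 px.
2 columns plus 1 gutter: 116 + 14 = 130 px.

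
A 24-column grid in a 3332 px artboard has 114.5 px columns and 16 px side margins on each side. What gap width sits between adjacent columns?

24 px

Take off 32 px of margins, leaving 3300 px.
24·114.5 + 23g = 3300 → 23g = 552 → g = 24 px.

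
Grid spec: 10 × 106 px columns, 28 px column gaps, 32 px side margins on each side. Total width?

Total width: 2·32 + 10·106 + 9·28 = 1376 px.

1376 px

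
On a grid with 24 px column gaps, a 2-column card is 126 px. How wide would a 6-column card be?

126 − 1·24 = 102; ÷2 gives c = 51 px.
6 columns plus 5 column gaps: 306 + 120 = 426 px.

426 px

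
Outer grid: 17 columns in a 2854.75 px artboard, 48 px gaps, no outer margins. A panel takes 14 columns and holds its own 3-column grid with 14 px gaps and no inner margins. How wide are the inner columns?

771.5 px

17c + 16·48 = 2854.75 → 17c = 2086.75 → c = 122.75 px.
14-column span = 14·122.75 + 13·48 = 2342.5 px.
2342.5 − 2·14 = 2314.5; ÷3 gives d = 771.5 px.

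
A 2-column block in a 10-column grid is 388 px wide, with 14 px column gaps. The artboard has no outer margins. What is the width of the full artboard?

1996 px

Subtracting 1 column gap of 14 leaves 374 for 2 columns, so c = 187 px.
Total width: 10·187 + 9·14 = 1996 px.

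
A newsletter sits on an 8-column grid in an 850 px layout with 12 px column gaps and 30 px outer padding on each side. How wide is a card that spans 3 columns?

288.75 px

Inside the margins: 850 − 60 = 790 px.
Subtracting 7 column gaps of 12 leaves 706 for 8 columns, so c = 88.25 px.
3 columns plus 2 column gaps: 264.75 + 24 = 288.75 px.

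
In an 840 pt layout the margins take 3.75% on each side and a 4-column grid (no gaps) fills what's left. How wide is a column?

194.25 pt

840 × (1 − 2·3.75%) = 840 × 92.5% = 777 pt for the columns.
With no gaps, each column is 777/4 = 194.25 pt.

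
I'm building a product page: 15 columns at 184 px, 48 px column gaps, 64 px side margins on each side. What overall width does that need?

Layout = 2·64 + 15·184 + 14·48 = 128 + 2760 + 672 = 3560 px.

3560 px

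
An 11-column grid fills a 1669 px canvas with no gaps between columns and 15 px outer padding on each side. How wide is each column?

149 px

Take off 30 px of margins, leaving 1639 px.
1639 / 11 = 149 px per column.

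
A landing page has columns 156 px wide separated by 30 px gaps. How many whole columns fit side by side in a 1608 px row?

Each extra column adds 156 + 30 = 186 px.
(1608 + 30) / 186 = 8.81, so 8 columns fit.

8 columns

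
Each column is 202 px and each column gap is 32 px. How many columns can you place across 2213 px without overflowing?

9 columns: 9·202 + 8·32 = 2074 px ≤ 2213.
10 columns: 2308 px > 2213. So 9.

9 columns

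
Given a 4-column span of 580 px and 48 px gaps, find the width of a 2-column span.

266 px

4 columns + 3 gaps: 4c + 3·48 = 580.
4c = 580 − 144 = 436, so c = 109 px.
Span of 2: 2·109 + 1·48 = 218 + 48 = 266 px.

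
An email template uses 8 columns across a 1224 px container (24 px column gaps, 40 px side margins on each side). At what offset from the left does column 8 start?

Inside the margins: 1224 − 80 = 1144 px.
Subtracting 7 column gaps of 24 leaves 976 for 8 columns, so c = 122 px.
Each column+gutter stride is 146 px; 7 of them past the 40 px margin is 40 + 1022 = 1062 px.

1062 px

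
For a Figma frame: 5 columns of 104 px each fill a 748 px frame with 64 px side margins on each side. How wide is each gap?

25 px

Inside the margins: 748 − 128 = 620 px.
5 columns take 5·104 = 520 px; remaining 100 splits into 4 gaps.
g = 100 / 4 = 25 px.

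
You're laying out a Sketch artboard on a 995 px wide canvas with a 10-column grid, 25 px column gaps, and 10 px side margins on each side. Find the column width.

Content width = 995 − 2·10 = 975 px.
975 − 9·25 = 750; ÷10 gives c = 75 px.

75 px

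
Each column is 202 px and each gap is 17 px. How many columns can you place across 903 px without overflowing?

4 columns

Each extra column adds 202 + 17 = 219 px.
(903 + 17) / 219 = 4.20, so 4 columns fit.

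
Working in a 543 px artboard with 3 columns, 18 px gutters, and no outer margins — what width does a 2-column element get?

Subtracting 2 gutters of 18 leaves 507 for 3 columns, so c = 169 px.
2-column span = 2·169 + 1·18 = 356 px.

356 px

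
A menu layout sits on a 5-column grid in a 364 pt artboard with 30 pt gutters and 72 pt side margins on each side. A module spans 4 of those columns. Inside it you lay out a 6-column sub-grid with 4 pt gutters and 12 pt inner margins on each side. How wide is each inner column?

21 pt

Inside the margins: 364 − 144 = 220 pt.
5c + 4·30 = 220 → 5c = 100 → c = 20 pt.
Span of 4: 4·20 + 3·30 = 80 + 90 = 170 pt.
Inner content = 170 − 2·12 = 146 pt.
6d + 5·4 = 146 → 6d = 126 → d = 21 pt.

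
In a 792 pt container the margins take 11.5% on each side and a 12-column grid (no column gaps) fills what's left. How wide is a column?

Margins: 11.5% × 792 = 91.08 pt each, so content = 792 − 182.16 = 609.84 pt.
12c = 609.84 → c = 50.82 pt.

50.82 pt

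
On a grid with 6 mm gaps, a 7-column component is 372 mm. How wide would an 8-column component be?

426 mm

Subtracting 6 gaps of 6 leaves 336 for 7 columns, so c = 48 mm.
8 columns plus 7 gaps: 384 + 42 = 426 mm.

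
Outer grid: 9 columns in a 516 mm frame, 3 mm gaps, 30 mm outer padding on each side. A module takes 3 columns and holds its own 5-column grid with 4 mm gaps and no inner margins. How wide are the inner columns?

26.8 mm

Take off 60 mm of margins, leaving 456 mm.
9 columns + 8 gaps: 9c + 8·3 = 456.
9c = 456 − 24 = 432, so c = 48 mm.
3 columns plus 2 gaps: 144 + 6 = 150 mm.
150 − 4·4 = 134; ÷5 gives d = 26.8 mm.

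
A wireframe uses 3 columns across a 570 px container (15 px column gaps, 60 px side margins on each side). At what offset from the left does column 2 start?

Content = 570 − 2·60 = 450 px.
3c + 2·15 = 450 → 3c = 420 → c = 140 px.
Column 2 starts at margin + 1·(column + gutter) = 60 + 1·155 = 215 px.

215 px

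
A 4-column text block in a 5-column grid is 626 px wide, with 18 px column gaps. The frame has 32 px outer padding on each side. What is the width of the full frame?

4 columns + 3 column gaps: 4c + 3·18 = 626.
4c = 626 − 54 = 572, so c = 143 px.
Total width: 2·32 + 5·143 + 4·18 = 851 px.

851 px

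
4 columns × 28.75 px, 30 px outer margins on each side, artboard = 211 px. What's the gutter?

12 px

Inside the margins: 211 − 60 = 151 px.
4 columns take 4·28.75 = 115 px; remaining 36 splits into 3 gutters.
g = 36 / 3 = 12 px.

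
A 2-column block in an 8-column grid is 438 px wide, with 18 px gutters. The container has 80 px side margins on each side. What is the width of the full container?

2c + 1·18 = 438 → 2c = 420 → c = 210 px.
Total width: 2·80 + 8·210 + 7·18 = 1966 px.

1966 px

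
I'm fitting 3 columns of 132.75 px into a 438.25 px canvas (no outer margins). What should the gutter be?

3·132.75 + 2g = 438.25 → 2g = 40 → g = 20 px.

20 px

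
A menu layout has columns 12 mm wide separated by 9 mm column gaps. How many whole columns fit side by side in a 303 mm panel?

14 columns

Each extra column adds 12 + 9 = 21 mm.
(303 + 9) / 21 = 14.86, so 14 columns fit.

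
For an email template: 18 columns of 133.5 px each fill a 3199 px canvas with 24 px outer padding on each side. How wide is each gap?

44 px

Content width = 3199 − 2·24 = 3151 px.
Columns use 2403 px, leaving 748 px across 17 gaps = 44 px each.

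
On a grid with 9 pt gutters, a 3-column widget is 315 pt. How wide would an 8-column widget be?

3 columns + 2 gutters: 3c + 2·9 = 315.
3c = 315 − 18 = 297, so c = 99 pt.
8-column span = 8·99 + 7·9 = 855 pt.

855 pt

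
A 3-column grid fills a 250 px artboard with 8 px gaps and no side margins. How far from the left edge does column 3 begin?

172 px

250 − 2·8 = 234; ÷3 gives c = 78 px.
Each column+gutter stride is 86 px; with no margin, 2 of them is 172 px.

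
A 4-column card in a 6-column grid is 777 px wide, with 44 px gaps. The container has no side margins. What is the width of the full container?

1187.5 px

777 − 3·44 = 645; ÷4 gives c = 161.25 px.
Container = 6·161.25 + 5·44 = 967.5 + 220 = 1187.5 px.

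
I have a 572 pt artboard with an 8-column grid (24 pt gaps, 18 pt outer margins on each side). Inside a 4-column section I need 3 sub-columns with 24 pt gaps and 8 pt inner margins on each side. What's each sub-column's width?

Inside the margins: 572 − 36 = 536 pt.
8 columns + 7 gaps: 8c + 7·24 = 536.
8c = 536 − 168 = 368, so c = 46 pt.
4-column span = 4·46 + 3·24 = 256 pt.
Inner content = 256 − 2·8 = 240 pt.
240 − 2·24 = 192; ÷3 gives d = 64 pt.

64 pt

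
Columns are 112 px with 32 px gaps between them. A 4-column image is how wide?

Span of 4: 4·112 + 3·32 = 448 + 96 = 544 px.

544 px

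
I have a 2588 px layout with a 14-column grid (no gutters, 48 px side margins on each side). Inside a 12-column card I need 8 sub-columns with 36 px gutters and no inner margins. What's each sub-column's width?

235.5 px

Subtract both margins: 2588 − 2·48 = 2492 px.
14c = 2492 → c = 178 px.
With no gutters, 12 columns span 12·178 = 2136 px.
2136 − 7·36 = 1884; ÷8 gives d = 235.5 px.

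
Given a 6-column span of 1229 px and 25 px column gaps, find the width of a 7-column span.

1438 px

6 columns + 5 column gaps: 6c + 5·25 = 1229.
6c = 1229 − 125 = 1104, so c = 184 px.
Span of 7: 7·184 + 6·25 = 1288 + 150 = 1438 px.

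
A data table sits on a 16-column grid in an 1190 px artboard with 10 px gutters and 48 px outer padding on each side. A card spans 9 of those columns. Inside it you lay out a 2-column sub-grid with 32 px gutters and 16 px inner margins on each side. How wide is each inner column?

273.5 px

Take off 96 px of margins, leaving 1094 px.
16 columns + 15 gutters: 16c + 15·10 = 1094.
16c = 1094 − 150 = 944, so c = 59 px.
9-column span = 9·59 + 8·10 = 611 px.
Inner content = 611 − 2·16 = 579 px.
579 − 1·32 = 547; ÷2 gives d = 273.5 px.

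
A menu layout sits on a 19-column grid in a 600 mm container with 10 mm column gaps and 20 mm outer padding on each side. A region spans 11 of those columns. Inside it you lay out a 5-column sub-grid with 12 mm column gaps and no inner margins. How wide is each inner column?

54.4 mm

Outer content = 600 − 2·20 = 560 mm.
Subtracting 18 column gaps of 10 leaves 380 for 19 columns, so c = 20 mm.
11 columns plus 10 column gaps: 220 + 100 = 320 mm.
5d + 4·12 = 320 → 5d = 272 → d = 54.4 mm.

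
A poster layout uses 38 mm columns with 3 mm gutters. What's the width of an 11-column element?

Span of 11: 11·38 + 10·3 = 418 + 30 = 448 mm.

448 mm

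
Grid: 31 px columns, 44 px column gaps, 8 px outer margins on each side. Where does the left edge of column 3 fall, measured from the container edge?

158 px

Before column 3: the margin + 2 columns + 2 column gaps.
Offset = 8 + 2·(31 + 44) = 8 + 150 = 158 px.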